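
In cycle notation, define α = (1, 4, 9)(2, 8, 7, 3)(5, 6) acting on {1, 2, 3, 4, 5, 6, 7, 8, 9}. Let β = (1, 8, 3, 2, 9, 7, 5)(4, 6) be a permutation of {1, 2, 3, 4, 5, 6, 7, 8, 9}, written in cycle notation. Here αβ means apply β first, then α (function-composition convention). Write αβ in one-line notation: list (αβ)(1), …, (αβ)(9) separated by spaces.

7 1 8 5 4 9 6 2 3

Chase each element through β then α: 1 → 8 → 7; 2 → 9 → 1; 3 → 2 → 8; 4 → 6 → 5; 5 → 1 → 4; 6 → 4 → 9; 7 → 5 → 6; 8 → 3 → 2; 9 → 7 → 3.
So αβ in one-line form is 7 1 8 5 4 9 6 2 3.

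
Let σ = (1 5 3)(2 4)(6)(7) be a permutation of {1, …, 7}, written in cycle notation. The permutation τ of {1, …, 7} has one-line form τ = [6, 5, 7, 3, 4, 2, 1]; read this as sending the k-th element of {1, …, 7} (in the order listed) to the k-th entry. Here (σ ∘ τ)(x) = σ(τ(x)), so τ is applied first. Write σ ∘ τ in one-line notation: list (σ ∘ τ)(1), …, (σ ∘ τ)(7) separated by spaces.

6 3 7 1 2 4 5

(σ ∘ τ)(x) = σ(τ(x)). Computing each image: σ(τ(1)) = σ(6) = 6, σ(τ(2)) = σ(5) = 3, σ(τ(3)) = σ(7) = 7, σ(τ(4)) = σ(3) = 1, σ(τ(5)) = σ(4) = 2, σ(τ(6)) = σ(2) = 4, σ(τ(7)) = σ(1) = 5.
Hence σ ∘ τ = [6 3 7 1 2 4 5].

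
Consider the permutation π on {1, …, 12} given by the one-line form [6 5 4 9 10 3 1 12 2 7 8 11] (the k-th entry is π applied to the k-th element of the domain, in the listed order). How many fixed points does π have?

No element satisfies π(x) = x, so there are 0 fixed points.

0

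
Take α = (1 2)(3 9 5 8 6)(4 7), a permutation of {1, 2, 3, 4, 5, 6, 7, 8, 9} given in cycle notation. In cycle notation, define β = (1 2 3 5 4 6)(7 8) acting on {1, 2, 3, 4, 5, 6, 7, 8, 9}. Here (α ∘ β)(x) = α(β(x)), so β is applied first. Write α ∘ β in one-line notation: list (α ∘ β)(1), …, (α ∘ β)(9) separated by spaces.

(α ∘ β)(x) = α(β(x)). Computing each image: α(β(1)) = α(2) = 1, α(β(2)) = α(3) = 9, α(β(3)) = α(5) = 8, α(β(4)) = α(6) = 3, α(β(5)) = α(4) = 7, α(β(6)) = α(1) = 2, α(β(7)) = α(8) = 6, α(β(8)) = α(7) = 4, α(β(9)) = α(9) = 5.
Hence α ∘ β = [1 9 8 3 7 2 6 4 5].

1 9 8 3 7 2 6 4 5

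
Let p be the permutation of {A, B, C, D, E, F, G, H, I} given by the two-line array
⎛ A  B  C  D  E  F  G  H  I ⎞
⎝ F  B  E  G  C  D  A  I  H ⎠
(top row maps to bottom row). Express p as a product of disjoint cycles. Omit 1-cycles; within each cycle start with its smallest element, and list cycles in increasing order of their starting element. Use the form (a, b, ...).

Start at A and follow images: A → F → D → G → A, giving the cycle (A, F, D, G).
Repeating from the next unused element and collecting all non-trivial cycles gives (A, F, D, G)(C, E)(H, I).

(A, F, D, G)(C, E)(H, I)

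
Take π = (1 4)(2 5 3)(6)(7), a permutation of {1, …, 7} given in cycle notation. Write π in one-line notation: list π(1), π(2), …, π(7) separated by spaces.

Each element maps to the next entry in its cycle (wrapping to the front): 1→4, 2→5, 3→2, 4→1, 5→3, 6→6, 7→7.
Listing these in domain order gives 4 5 2 1 3 6 7.

4 5 2 1 3 6 7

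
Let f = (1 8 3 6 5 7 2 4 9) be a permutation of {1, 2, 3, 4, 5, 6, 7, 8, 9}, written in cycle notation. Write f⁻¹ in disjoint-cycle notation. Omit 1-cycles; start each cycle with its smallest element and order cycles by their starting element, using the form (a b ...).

(1 9 4 2 7 5 6 3 8)

The inverse reverses each cycle.
Reversing each cycle of f and rotating so the smallest element leads gives (1 9 4 2 7 5 6 3 8).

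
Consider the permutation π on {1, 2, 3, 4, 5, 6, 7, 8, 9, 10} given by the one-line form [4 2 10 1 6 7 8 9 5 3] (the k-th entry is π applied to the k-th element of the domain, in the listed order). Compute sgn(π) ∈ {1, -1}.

In disjoint-cycle form the cycle lengths are 5, 2, 2, 1.
A cycle is odd iff its length is even; π has 2 even-length cycles, so sgn(π) = (−1)^2 and π is even.

1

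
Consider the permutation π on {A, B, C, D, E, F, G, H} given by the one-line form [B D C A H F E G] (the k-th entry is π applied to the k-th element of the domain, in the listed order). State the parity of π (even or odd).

even

In disjoint-cycle form the cycle lengths are 3, 3, 1, 1.
A cycle of length ℓ contributes ℓ−1 transpositions, so π is a product of 2 + 2 = 4 transpositions — even.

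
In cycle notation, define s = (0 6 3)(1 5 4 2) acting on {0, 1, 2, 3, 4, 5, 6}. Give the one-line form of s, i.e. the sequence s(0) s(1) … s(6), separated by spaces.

Image by image: 0→6, 1→5, 2→1, 3→0, 4→2, 5→4, 6→3.
Listing these in domain order gives 6 5 1 0 2 4 3.

6 5 1 0 2 4 3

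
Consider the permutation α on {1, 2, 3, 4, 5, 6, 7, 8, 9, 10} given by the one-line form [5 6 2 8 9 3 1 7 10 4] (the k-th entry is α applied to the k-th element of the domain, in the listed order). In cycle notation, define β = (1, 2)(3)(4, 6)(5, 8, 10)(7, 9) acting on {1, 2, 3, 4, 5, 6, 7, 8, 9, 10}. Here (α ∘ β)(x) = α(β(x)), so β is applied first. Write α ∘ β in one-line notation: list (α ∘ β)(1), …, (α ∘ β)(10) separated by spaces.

6 5 2 3 7 8 10 4 1 9

For each element, apply β then α: 1 → 2 → 6; 2 → 1 → 5; 3 → 3 → 2; 4 → 6 → 3; 5 → 8 → 7; 6 → 4 → 8; 7 → 9 → 10; 8 → 10 → 4; 9 → 7 → 1; 10 → 5 → 9.
So α ∘ β in one-line form is 6 5 2 3 7 8 10 4 1 9.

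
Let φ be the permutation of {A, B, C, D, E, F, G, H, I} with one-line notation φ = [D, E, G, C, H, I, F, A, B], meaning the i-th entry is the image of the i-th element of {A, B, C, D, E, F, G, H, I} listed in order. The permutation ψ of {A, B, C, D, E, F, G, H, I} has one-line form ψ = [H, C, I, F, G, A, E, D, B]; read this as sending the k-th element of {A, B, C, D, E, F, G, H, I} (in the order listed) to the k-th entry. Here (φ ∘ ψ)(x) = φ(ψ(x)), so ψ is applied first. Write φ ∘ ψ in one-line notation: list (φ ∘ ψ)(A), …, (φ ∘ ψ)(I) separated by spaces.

(φ ∘ ψ)(x) = φ(ψ(x)). Computing each image: φ(ψ(A)) = φ(H) = A, φ(ψ(B)) = φ(C) = G, φ(ψ(C)) = φ(I) = B, φ(ψ(D)) = φ(F) = I, φ(ψ(E)) = φ(G) = F, φ(ψ(F)) = φ(A) = D, φ(ψ(G)) = φ(E) = H, φ(ψ(H)) = φ(D) = C, φ(ψ(I)) = φ(B) = E.
Hence φ ∘ ψ = [A G B I F D H C E].

A G B I F D H C E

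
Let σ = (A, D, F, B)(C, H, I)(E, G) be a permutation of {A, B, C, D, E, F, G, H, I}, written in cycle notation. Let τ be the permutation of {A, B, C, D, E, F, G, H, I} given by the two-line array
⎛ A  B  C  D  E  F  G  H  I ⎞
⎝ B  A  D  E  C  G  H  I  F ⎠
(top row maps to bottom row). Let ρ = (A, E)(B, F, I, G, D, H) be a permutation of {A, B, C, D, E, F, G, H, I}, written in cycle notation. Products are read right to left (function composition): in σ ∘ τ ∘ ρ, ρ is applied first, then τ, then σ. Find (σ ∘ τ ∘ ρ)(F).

Chase F: ρ(F) = I; τ(I) = F; σ(F) = B. Hence (σ ∘ τ ∘ ρ)(F) = B.

B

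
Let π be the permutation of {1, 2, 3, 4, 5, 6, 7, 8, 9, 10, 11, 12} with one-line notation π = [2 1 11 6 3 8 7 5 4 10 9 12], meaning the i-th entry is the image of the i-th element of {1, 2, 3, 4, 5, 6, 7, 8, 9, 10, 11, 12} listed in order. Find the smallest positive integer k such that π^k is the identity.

Writing π as disjoint cycles, the cycle lengths are 7, 2, 1, 1, 1.
Since disjoint cycles commute, ord(π) = lcm(7, 2) = 14.

14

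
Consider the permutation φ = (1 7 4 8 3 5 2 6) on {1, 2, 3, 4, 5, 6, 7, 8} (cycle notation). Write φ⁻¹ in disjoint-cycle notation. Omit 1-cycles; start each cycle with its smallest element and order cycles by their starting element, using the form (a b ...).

(1 6 2 5 3 8 4 7)

Inverting a permutation written in cycle notation just reverses the order within every cycle.
After reversing and putting each cycle's least element first, φ⁻¹ = (1 6 2 5 3 8 4 7).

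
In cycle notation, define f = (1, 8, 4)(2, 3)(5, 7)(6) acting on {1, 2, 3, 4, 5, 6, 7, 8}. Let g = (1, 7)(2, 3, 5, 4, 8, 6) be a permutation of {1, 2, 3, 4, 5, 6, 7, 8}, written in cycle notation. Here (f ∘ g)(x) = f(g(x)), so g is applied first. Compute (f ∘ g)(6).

3

(f ∘ g)(6) = f(g(6)). g(6) = 2, then f(2) = 3. So (f ∘ g)(6) = 3.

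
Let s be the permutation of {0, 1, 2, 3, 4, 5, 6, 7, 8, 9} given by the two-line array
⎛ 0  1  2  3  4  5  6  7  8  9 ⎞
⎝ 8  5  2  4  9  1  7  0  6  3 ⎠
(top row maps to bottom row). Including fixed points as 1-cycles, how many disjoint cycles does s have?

4

The cycle decomposition is (0, 8, 6, 7)(1, 5)(2)(3, 4, 9), which has 4 cycles (counting 1-cycles).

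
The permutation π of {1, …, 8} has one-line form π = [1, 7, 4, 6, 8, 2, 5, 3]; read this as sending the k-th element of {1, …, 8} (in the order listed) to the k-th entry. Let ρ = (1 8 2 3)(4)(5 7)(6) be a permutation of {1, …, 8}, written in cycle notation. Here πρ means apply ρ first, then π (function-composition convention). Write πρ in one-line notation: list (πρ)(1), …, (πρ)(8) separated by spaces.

3 4 1 6 5 2 8 7

For each element, apply ρ then π: 1 → 8 → 3; 2 → 3 → 4; 3 → 1 → 1; 4 → 4 → 6; 5 → 7 → 5; 6 → 6 → 2; 7 → 5 → 8; 8 → 2 → 7.
Collecting the images, πρ = [3 4 1 6 5 2 8 7].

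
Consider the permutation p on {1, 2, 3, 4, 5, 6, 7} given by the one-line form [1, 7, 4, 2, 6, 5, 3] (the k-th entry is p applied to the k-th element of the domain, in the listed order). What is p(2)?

7

2 is element number 2 of the domain, and entry number 2 of the one-line form is 7, so p(2) = 7.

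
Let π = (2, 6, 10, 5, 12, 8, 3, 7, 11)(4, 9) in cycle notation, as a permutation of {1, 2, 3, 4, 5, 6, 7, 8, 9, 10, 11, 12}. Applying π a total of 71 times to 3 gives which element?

8

3 lies in the 9-cycle (2, 6, 10, 5, 12, 8, 3, 7, 11).
On a 9-cycle, π^9 is the identity, so π^71 = π^8 there (71 ≡ 8 mod 9).
Stepping 8 places around the cycle: 3 → 7 → 11 → 2 → 6 → 10 → 5 → 12 → 8.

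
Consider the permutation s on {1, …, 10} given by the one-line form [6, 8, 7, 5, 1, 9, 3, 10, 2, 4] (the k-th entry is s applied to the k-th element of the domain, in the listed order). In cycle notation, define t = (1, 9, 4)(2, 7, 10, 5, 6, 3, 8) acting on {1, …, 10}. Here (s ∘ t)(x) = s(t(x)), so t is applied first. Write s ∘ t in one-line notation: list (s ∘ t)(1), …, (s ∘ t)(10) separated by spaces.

(s ∘ t)(x) = s(t(x)). Computing each image: s(t(1)) = s(9) = 2, s(t(2)) = s(7) = 3, s(t(3)) = s(8) = 10, s(t(4)) = s(1) = 6, s(t(5)) = s(6) = 9, s(t(6)) = s(3) = 7, s(t(7)) = s(10) = 4, s(t(8)) = s(2) = 8, s(t(9)) = s(4) = 5, s(t(10)) = s(5) = 1.
Hence s ∘ t = [2 3 10 6 9 7 4 8 5 1].

2 3 10 6 9 7 4 8 5 1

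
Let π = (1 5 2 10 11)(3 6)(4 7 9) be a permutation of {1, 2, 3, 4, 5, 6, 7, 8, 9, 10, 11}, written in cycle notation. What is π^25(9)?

4

9 lies in the 3-cycle (4 7 9).
Since the cycle has length 3, π^25 acts on it the same as π^1 (25 mod 3 = 1).
Stepping 1 place around the cycle: 9 → 4.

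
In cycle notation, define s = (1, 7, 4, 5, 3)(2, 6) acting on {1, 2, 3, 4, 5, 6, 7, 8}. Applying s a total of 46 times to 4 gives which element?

5

4 lies in the 5-cycle (1, 7, 4, 5, 3).
Powers repeat with period 5 on this cycle, and 46 mod 5 = 1, so s^46(4) = s^1(4).
Stepping 1 place around the cycle: 4 → 5.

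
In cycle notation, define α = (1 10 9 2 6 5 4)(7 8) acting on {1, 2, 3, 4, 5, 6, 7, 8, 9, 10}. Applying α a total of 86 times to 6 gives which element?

6 lies in the 7-cycle (1 10 9 2 6 5 4).
Powers repeat with period 7 on this cycle, and 86 mod 7 = 2, so α^86(6) = α^2(6).
Stepping 2 places around the cycle: 6 → 5 → 4.

4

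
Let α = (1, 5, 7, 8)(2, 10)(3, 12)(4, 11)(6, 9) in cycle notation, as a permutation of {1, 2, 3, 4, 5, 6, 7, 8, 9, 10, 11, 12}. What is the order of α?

4

The disjoint cycles have lengths 4, 2, 2, 2, 2.
The order of α is the least common multiple of its cycle lengths: lcm(4, 2, 2, 2, 2) = 4.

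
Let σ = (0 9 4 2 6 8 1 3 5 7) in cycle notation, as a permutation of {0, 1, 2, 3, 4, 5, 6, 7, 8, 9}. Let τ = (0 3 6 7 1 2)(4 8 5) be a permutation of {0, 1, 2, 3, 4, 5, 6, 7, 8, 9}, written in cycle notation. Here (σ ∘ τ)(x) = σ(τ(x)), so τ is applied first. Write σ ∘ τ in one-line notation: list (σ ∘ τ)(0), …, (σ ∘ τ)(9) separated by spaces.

5 6 9 8 1 2 0 3 7 4

Chase each element through τ then σ: 0 → 3 → 5; 1 → 2 → 6; 2 → 0 → 9; 3 → 6 → 8; 4 → 8 → 1; 5 → 4 → 2; 6 → 7 → 0; 7 → 1 → 3; 8 → 5 → 7; 9 → 9 → 4.
Collecting the images, σ ∘ τ = [5 6 9 8 1 2 0 3 7 4].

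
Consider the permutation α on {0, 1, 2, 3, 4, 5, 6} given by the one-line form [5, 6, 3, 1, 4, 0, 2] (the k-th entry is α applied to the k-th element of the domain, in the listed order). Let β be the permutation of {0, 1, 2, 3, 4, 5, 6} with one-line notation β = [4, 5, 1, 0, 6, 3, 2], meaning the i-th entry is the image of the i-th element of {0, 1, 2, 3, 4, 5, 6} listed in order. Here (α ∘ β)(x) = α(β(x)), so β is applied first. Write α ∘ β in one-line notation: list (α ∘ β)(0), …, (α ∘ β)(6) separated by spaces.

For each element, apply β then α: 0 → 4 → 4; 1 → 5 → 0; 2 → 1 → 6; 3 → 0 → 5; 4 → 6 → 2; 5 → 3 → 1; 6 → 2 → 3.
Collecting the images, α ∘ β = [4 0 6 5 2 1 3].

4 0 6 5 2 1 3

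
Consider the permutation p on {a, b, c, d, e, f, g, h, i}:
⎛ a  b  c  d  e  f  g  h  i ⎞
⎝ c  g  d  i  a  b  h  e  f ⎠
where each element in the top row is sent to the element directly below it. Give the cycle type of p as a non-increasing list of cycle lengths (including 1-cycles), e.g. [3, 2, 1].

[9]

The disjoint cycles are (a, c, d, i, f, b, g, h, e), with lengths 9 in non-increasing order.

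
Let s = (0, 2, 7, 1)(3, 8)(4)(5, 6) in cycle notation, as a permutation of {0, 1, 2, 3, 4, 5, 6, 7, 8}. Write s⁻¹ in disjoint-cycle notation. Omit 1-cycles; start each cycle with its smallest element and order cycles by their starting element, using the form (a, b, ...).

Inverting a permutation written in cycle notation just reverses the order within every cycle.
After reversing and putting each cycle's least element first, s⁻¹ = (0, 1, 7, 2)(3, 8)(5, 6).

(0, 1, 7, 2)(3, 8)(5, 6)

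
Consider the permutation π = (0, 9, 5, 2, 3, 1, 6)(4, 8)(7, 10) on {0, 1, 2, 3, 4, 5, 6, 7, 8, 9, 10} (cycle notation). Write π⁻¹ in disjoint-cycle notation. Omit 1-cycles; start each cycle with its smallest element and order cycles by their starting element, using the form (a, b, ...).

The inverse reverses each cycle.
Reversing each cycle of π and rotating so the smallest element leads gives (0, 6, 1, 3, 2, 5, 9)(4, 8)(7, 10).

(0, 6, 1, 3, 2, 5, 9)(4, 8)(7, 10)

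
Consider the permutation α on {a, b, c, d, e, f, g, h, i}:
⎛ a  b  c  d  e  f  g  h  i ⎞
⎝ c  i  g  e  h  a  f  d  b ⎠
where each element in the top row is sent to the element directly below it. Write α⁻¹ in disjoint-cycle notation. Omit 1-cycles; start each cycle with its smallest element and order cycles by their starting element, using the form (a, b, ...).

The cycle decomposition of α is (a, c, g, f)(b, i)(d, e, h).
The inverse reverses every cycle; in canonical form, α⁻¹ = (a, f, g, c)(b, i)(d, h, e).

(a, f, g, c)(b, i)(d, h, e)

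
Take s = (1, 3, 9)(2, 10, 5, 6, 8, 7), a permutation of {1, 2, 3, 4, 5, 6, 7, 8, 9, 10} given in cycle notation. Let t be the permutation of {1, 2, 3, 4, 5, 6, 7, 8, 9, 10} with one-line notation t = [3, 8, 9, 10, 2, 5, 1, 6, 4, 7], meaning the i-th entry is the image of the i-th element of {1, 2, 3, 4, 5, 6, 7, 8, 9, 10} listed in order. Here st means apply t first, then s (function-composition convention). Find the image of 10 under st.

First apply t: t(10) = 7, then s(7) = 2. Thus (st)(10) = 2.

2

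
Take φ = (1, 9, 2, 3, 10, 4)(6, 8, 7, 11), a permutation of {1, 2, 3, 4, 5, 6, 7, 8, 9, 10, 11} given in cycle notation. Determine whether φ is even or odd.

even

The cycle lengths are 6, 4, 1.
A cycle of length ℓ contributes ℓ−1 transpositions, so φ is a product of 5 + 3 = 8 transpositions — even.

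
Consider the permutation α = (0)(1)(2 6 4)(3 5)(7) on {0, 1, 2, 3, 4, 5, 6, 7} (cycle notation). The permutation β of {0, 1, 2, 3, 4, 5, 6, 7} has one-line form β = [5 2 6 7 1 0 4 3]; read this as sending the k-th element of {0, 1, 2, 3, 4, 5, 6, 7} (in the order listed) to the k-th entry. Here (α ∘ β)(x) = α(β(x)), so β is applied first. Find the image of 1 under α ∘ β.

6

β(1) = 2, then α(2) = 6; composing gives (α ∘ β)(1) = 6.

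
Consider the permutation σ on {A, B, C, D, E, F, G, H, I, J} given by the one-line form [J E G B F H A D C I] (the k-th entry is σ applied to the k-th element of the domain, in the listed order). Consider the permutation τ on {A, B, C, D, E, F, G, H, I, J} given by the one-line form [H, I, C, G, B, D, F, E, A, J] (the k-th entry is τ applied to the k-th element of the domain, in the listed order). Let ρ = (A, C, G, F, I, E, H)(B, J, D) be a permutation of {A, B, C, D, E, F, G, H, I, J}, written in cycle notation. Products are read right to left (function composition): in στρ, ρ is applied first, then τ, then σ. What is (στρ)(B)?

I

Chase B: ρ(B) = J; τ(J) = J; σ(J) = I. Hence (στρ)(B) = I.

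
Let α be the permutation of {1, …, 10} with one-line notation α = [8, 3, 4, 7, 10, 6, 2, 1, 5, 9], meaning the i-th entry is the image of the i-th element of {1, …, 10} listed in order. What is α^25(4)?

Tracing 4 → 7 → … returns to 4 after 4 steps, so 4 lies in a 4-cycle (2 3 4 7).
Powers repeat with period 4 on this cycle, and 25 mod 4 = 1, so α^25(4) = α^1(4).
Advancing 1 step from 4: 4 → 7.

7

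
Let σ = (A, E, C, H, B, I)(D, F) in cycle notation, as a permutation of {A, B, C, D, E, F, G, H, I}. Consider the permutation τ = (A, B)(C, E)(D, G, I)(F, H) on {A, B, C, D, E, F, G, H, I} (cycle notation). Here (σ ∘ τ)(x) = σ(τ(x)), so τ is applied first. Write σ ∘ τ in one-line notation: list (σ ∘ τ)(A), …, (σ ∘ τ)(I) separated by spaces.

I E C G H B A D F

For each element, apply τ then σ: A → B → I; B → A → E; C → E → C; D → G → G; E → C → H; F → H → B; G → I → A; H → F → D; I → D → F.
So σ ∘ τ in one-line form is I E C G H B A D F.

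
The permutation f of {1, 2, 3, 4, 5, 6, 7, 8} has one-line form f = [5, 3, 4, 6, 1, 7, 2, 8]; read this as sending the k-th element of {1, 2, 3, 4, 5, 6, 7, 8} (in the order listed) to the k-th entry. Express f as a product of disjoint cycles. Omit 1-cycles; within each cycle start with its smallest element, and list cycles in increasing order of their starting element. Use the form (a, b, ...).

(1, 5)(2, 3, 4, 6, 7)

Start at 1 and follow images: 1 → 5 → 1, giving the cycle (1, 5).
Repeating from the next unused element and collecting all non-trivial cycles gives (1, 5)(2, 3, 4, 6, 7).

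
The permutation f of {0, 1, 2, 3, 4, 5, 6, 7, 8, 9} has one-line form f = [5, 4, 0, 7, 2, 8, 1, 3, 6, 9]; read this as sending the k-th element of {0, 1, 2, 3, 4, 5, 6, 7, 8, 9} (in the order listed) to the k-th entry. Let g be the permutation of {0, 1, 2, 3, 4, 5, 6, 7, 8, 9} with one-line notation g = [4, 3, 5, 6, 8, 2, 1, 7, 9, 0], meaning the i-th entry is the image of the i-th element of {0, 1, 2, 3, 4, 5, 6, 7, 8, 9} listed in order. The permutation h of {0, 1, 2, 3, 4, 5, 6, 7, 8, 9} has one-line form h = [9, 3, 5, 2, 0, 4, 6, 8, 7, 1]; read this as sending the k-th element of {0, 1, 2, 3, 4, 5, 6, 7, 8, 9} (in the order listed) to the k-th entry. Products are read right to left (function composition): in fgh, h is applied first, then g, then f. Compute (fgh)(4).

2

(fgh)(4) = f(g(h(4))). h(4) = 0, then g(0) = 4, then f(4) = 2, so the result is 2.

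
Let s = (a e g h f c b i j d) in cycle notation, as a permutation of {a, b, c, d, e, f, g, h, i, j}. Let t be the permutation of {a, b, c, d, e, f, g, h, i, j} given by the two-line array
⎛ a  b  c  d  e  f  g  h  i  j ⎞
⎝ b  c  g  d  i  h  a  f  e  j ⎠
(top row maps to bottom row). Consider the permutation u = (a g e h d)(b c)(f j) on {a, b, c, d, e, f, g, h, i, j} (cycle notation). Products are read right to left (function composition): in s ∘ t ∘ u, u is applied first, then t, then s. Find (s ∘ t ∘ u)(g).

j

(s ∘ t ∘ u)(g) = s(t(u(g))). u(g) = e, then t(e) = i, then s(i) = j, so the result is j.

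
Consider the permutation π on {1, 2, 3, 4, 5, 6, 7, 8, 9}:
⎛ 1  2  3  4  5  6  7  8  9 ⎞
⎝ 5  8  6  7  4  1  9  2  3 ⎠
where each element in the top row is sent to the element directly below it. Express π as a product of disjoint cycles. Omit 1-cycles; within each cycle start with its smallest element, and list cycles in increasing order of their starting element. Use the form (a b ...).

From 1: 1 → 5 → 4 → 7 → 9 → 3 → 6 → 1, closing the cycle (1 5 4 7 9 3 6).
Repeating from the next unused element and collecting all non-trivial cycles gives (1 5 4 7 9 3 6)(2 8).

(1 5 4 7 9 3 6)(2 8)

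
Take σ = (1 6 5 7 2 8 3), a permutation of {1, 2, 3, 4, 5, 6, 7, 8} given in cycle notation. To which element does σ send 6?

5

In the cycle (1 6 5 7 2 8 3), 6 is followed by 5, so σ(6) = 5.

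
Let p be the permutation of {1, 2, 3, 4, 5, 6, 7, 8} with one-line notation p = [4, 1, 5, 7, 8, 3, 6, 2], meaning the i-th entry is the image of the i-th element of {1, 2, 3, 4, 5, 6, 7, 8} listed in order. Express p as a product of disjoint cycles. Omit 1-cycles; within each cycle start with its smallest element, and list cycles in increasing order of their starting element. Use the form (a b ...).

(1 4 7 6 3 5 8 2)

Start at 1 and follow images: 1 → 4 → 7 → 6 → 3 → 5 → 8 → 2 → 1, giving the cycle (1 4 7 6 3 5 8 2).
Continuing from each remaining unvisited element yields (1 4 7 6 3 5 8 2).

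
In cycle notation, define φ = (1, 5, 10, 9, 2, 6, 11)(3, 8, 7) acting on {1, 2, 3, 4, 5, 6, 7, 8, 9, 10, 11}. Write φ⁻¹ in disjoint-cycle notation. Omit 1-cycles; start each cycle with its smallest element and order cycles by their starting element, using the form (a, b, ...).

The inverse reverses each cycle.
After reversing and putting each cycle's least element first, φ⁻¹ = (1, 11, 6, 2, 9, 10, 5)(3, 7, 8).

(1, 11, 6, 2, 9, 10, 5)(3, 7, 8)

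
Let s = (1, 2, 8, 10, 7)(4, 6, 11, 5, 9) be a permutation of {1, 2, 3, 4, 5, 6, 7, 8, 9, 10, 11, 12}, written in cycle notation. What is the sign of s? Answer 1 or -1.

1

The cycle lengths are 5, 5, 1, 1.
A cycle of length ℓ contributes ℓ−1 transpositions, so s is a product of 4 + 4 = 8 transpositions — even.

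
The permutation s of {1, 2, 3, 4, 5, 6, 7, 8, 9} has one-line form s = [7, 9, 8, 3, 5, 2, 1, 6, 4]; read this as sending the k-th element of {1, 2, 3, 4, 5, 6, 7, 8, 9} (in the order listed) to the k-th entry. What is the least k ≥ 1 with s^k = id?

6

Decomposing into disjoint cycles gives cycle lengths 6, 2, 1.
The order is lcm(6, 2) = 6.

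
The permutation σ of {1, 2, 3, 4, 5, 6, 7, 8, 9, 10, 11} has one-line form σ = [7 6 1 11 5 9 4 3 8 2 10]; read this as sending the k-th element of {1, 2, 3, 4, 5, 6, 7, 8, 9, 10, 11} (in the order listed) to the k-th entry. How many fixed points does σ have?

The fixed points (elements with σ(x) = x) are {5}, so there is 1.

1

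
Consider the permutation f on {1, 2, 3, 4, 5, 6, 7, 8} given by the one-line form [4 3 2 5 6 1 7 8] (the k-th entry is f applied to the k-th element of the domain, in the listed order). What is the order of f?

The disjoint-cycle form of f has cycle lengths 4, 2, 1, 1.
Since disjoint cycles commute, ord(f) = lcm(4, 2) = 4.

4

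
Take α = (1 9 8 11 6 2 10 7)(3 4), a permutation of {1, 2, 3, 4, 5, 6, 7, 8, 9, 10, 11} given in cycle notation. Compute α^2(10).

10 lies in the 8-cycle (1 9 8 11 6 2 10 7).
Stepping 2 places around the cycle: 10 → 7 → 1.

1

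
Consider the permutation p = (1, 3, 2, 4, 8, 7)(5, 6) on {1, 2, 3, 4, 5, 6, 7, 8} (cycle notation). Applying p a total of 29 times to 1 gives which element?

1 lies in the 6-cycle (1, 3, 2, 4, 8, 7).
On a 6-cycle, p^6 is the identity, so p^29 = p^5 there (29 ≡ 5 mod 6).
Stepping 5 places around the cycle: 1 → 3 → 2 → 4 → 8 → 7.

7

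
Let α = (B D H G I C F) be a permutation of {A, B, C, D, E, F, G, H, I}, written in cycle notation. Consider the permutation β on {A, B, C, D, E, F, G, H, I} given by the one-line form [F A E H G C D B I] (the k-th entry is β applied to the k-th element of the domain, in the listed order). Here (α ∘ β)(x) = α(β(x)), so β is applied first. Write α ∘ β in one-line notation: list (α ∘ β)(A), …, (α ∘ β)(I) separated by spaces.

B A E G I F H D C

(α ∘ β)(x) = α(β(x)). Computing each image: α(β(A)) = α(F) = B, α(β(B)) = α(A) = A, α(β(C)) = α(E) = E, α(β(D)) = α(H) = G, α(β(E)) = α(G) = I, α(β(F)) = α(C) = F, α(β(G)) = α(D) = H, α(β(H)) = α(B) = D, α(β(I)) = α(I) = C.
Hence α ∘ β = [B A E G I F H D C].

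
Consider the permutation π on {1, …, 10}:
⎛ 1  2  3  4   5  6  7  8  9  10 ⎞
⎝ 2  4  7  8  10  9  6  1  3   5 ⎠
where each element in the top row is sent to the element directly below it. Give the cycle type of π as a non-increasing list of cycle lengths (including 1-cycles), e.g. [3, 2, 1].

The disjoint cycles are (1, 2, 4, 8)(3, 7, 6, 9)(5, 10), with lengths 4, 4, 2 in non-increasing order.

[4, 4, 2]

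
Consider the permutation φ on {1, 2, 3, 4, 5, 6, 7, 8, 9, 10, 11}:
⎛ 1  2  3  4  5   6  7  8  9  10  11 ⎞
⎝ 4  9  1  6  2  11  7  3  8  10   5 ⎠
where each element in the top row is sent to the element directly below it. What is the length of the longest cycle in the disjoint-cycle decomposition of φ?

Decomposing into disjoint cycles gives (1, 4, 6, 11, 5, 2, 9, 8, 3); the longest has length 9.

9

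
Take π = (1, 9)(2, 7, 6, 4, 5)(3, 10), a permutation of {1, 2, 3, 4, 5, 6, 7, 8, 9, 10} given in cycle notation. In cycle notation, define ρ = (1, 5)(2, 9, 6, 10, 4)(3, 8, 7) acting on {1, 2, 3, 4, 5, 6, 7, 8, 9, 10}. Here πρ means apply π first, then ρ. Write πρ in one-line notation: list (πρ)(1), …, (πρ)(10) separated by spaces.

For each element, apply π then ρ: 1 → 9 → 6; 2 → 7 → 3; 3 → 10 → 4; 4 → 5 → 1; 5 → 2 → 9; 6 → 4 → 2; 7 → 6 → 10; 8 → 8 → 7; 9 → 1 → 5; 10 → 3 → 8.
Collecting the images, πρ = [6 3 4 1 9 2 10 7 5 8].

6 3 4 1 9 2 10 7 5 8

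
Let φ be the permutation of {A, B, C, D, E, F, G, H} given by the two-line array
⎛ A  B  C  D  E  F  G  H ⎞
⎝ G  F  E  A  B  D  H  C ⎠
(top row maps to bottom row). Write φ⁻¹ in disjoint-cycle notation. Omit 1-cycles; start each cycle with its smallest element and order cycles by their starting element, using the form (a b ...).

(A D F B E C H G)

First write φ in disjoint cycles: (A G H C E B F D).
Reversing each cycle (and rotating so the smallest element leads) gives φ⁻¹ = (A D F B E C H G).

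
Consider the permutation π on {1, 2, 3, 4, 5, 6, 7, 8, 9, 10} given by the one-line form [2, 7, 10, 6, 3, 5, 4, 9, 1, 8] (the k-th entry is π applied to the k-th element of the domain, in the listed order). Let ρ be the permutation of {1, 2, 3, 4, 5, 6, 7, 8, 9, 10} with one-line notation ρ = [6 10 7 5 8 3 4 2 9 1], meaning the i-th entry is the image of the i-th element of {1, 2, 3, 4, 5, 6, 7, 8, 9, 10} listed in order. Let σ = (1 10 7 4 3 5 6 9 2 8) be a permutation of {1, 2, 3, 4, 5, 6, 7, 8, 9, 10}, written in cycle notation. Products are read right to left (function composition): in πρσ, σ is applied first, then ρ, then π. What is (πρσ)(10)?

(πρσ)(10) = π(ρ(σ(10))). σ(10) = 7, then ρ(7) = 4, then π(4) = 6, so the result is 6.

6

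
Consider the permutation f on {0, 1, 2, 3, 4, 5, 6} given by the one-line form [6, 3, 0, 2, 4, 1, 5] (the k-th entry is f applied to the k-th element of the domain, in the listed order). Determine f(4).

4

4 is element number 5 of the domain, and entry number 5 of the one-line form is 4, so f(4) = 4.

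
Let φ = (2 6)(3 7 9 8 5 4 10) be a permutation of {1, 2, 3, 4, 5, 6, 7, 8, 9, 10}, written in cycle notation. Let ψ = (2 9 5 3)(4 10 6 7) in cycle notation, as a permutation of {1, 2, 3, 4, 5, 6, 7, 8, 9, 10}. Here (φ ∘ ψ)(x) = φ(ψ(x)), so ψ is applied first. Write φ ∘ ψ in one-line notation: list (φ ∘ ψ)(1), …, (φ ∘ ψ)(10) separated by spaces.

1 8 6 3 7 9 10 5 4 2

(φ ∘ ψ)(x) = φ(ψ(x)). Computing each image: φ(ψ(1)) = φ(1) = 1, φ(ψ(2)) = φ(9) = 8, φ(ψ(3)) = φ(2) = 6, φ(ψ(4)) = φ(10) = 3, φ(ψ(5)) = φ(3) = 7, φ(ψ(6)) = φ(7) = 9, φ(ψ(7)) = φ(4) = 10, φ(ψ(8)) = φ(8) = 5, φ(ψ(9)) = φ(5) = 4, φ(ψ(10)) = φ(6) = 2.
Hence φ ∘ ψ = [1 8 6 3 7 9 10 5 4 2].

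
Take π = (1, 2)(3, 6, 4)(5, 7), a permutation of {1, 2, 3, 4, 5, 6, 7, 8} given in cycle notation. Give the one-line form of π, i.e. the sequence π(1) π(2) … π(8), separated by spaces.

2 1 6 3 7 4 5 8

Reading each image from the cycles: 1→2, 2→1, 3→6, 4→3, 5→7, 6→4, 7→5, 8→8.
So the one-line form is 2 1 6 3 7 4 5 8.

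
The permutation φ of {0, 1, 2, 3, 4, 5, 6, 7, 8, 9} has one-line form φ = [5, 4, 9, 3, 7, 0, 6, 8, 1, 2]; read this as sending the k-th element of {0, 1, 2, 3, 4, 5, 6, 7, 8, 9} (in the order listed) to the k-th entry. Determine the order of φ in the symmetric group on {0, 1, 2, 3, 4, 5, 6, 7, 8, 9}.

Writing φ as disjoint cycles, the cycle lengths are 4, 2, 2, 1, 1.
The order of φ is the least common multiple of its cycle lengths: lcm(4, 2, 2) = 4.

4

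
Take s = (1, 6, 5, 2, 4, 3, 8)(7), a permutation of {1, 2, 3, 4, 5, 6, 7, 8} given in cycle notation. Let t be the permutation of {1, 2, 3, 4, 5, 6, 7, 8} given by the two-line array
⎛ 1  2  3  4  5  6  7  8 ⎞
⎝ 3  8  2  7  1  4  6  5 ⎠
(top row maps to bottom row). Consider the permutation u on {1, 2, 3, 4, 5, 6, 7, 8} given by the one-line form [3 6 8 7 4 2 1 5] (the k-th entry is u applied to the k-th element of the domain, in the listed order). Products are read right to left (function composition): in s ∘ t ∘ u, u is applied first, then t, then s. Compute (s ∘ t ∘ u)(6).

1

(s ∘ t ∘ u)(6) = s(t(u(6))). u(6) = 2, then t(2) = 8, then s(8) = 1, so the result is 1.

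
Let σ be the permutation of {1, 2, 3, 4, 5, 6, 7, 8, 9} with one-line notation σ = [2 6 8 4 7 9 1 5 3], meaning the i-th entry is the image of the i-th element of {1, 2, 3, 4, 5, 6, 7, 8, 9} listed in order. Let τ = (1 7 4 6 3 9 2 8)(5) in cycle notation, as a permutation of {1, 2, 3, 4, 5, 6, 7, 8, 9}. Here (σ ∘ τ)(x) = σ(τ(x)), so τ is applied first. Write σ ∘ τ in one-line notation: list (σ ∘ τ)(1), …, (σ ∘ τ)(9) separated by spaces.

1 5 3 9 7 8 4 2 6

(σ ∘ τ)(x) = σ(τ(x)). Computing each image: σ(τ(1)) = σ(7) = 1, σ(τ(2)) = σ(8) = 5, σ(τ(3)) = σ(9) = 3, σ(τ(4)) = σ(6) = 9, σ(τ(5)) = σ(5) = 7, σ(τ(6)) = σ(3) = 8, σ(τ(7)) = σ(4) = 4, σ(τ(8)) = σ(1) = 2, σ(τ(9)) = σ(2) = 6.
Hence σ ∘ τ = [1 5 3 9 7 8 4 2 6].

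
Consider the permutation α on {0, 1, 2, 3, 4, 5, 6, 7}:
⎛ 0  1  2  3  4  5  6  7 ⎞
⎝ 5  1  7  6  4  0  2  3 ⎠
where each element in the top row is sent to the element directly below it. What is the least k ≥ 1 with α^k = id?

Decomposing into disjoint cycles gives cycle lengths 4, 2, 1, 1.
The order of α is the least common multiple of its cycle lengths: lcm(4, 2) = 4.

4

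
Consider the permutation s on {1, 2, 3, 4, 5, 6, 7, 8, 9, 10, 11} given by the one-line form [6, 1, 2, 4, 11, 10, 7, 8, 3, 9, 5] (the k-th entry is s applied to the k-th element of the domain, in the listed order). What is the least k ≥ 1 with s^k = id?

The disjoint-cycle form of s has cycle lengths 6, 2, 1, 1, 1.
The order of s is the least common multiple of its cycle lengths: lcm(6, 2) = 6.

6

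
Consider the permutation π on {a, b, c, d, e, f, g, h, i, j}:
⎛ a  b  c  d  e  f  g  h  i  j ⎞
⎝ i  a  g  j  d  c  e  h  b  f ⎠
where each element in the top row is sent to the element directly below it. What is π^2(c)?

e

Tracing c → g → … returns to c after 6 steps, so c lies in a 6-cycle (c, g, e, d, j, f).
Stepping 2 places around the cycle: c → g → e.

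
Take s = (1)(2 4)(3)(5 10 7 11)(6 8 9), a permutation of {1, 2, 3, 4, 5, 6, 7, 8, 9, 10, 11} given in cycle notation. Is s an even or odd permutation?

even

The cycle lengths are 4, 3, 2, 1, 1.
A cycle is odd iff its length is even; s has 2 even-length cycles, so sgn(s) = (−1)^2 and s is even.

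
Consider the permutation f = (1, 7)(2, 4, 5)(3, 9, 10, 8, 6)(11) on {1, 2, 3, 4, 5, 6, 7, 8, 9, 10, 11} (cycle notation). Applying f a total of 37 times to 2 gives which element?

4

2 lies in the 3-cycle (2, 4, 5).
On a 3-cycle, f^3 is the identity, so f^37 = f^1 there (37 ≡ 1 mod 3).
Stepping 1 place around the cycle: 2 → 4.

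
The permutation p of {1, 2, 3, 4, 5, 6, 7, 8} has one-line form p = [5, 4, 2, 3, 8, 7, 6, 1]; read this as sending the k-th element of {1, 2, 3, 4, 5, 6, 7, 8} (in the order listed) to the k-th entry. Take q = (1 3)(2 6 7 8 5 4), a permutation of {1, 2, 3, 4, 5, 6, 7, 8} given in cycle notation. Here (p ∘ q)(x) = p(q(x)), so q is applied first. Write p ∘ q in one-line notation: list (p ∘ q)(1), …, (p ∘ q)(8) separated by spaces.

2 7 5 4 3 6 1 8

(p ∘ q)(x) = p(q(x)). Computing each image: p(q(1)) = p(3) = 2, p(q(2)) = p(6) = 7, p(q(3)) = p(1) = 5, p(q(4)) = p(2) = 4, p(q(5)) = p(4) = 3, p(q(6)) = p(7) = 6, p(q(7)) = p(8) = 1, p(q(8)) = p(5) = 8.
Hence p ∘ q = [2 7 5 4 3 6 1 8].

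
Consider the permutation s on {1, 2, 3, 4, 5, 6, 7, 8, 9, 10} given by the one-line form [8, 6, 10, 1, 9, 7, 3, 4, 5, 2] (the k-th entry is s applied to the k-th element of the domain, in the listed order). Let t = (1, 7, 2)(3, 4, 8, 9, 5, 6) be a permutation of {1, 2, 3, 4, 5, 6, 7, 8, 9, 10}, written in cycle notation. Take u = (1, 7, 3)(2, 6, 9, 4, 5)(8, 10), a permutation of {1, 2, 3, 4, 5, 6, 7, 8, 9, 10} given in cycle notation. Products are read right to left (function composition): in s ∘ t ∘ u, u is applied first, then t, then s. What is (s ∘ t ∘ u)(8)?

2

Apply the permutations in order: u(8) = 10, then t(10) = 10, then s(10) = 2. So (s ∘ t ∘ u)(8) = 2.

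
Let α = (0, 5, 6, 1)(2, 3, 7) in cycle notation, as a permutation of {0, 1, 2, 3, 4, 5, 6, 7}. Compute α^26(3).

2

3 lies in the 3-cycle (2, 3, 7).
Since the cycle has length 3, α^26 acts on it the same as α^2 (26 mod 3 = 2).
Stepping 2 places around the cycle: 3 → 7 → 2.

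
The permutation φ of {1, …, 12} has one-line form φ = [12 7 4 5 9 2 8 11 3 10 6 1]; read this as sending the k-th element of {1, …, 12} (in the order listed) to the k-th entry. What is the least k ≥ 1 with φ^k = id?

The disjoint-cycle form of φ has cycle lengths 5, 4, 2, 1.
The order of φ is the least common multiple of its cycle lengths: lcm(5, 4, 2) = 20.

20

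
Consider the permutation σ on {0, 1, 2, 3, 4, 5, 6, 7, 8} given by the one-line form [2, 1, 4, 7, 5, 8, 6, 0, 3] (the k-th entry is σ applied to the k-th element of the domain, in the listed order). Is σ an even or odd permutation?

In disjoint-cycle form the cycle lengths are 7, 1, 1.
A cycle is odd iff its length is even; σ has 0 even-length cycles, so sgn(σ) = (−1)^0 and σ is even.

even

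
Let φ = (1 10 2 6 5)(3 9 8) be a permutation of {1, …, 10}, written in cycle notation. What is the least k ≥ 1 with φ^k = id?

The cycle type of φ is (5, 3, 1, 1).
The order is lcm(5, 3) = 15.

15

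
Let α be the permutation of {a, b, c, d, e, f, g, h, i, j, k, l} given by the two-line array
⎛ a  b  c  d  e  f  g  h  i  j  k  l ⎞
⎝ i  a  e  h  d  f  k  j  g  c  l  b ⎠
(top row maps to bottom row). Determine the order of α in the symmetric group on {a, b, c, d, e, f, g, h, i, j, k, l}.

Writing α as disjoint cycles, the cycle lengths are 6, 5, 1.
Since disjoint cycles commute, ord(α) = lcm(6, 5) = 30.

30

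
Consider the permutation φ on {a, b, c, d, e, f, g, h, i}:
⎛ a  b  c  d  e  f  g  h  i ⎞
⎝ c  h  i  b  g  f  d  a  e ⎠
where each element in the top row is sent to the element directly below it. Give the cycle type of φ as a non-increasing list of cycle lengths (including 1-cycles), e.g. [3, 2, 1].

[8, 1]

The disjoint cycles are (a c i e g d b h)(f), with lengths 8, 1 in non-increasing order.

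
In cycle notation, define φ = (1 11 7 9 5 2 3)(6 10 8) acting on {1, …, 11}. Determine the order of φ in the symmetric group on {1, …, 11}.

21

The cycle type of φ is (7, 3, 1).
The order of φ is the least common multiple of its cycle lengths: lcm(7, 3) = 21.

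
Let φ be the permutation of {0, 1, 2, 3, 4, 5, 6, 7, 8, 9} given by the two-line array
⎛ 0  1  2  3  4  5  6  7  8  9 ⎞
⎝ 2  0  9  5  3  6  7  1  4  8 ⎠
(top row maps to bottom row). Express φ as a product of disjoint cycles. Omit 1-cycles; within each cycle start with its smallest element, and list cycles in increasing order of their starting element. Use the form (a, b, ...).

From 0: 0 → 2 → 9 → 8 → 4 → 3 → 5 → 6 → 7 → 1 → 0, closing the cycle (0, 2, 9, 8, 4, 3, 5, 6, 7, 1).
Repeating from the next unused element and collecting all non-trivial cycles gives (0, 2, 9, 8, 4, 3, 5, 6, 7, 1).

(0, 2, 9, 8, 4, 3, 5, 6, 7, 1)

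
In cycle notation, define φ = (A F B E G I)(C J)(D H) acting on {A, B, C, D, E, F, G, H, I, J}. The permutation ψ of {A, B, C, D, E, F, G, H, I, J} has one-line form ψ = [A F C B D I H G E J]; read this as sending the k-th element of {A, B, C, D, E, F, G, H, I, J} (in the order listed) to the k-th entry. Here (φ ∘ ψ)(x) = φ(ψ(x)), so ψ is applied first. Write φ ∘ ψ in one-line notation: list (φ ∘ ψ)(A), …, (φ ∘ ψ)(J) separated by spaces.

Chase each element through ψ then φ: A → A → F; B → F → B; C → C → J; D → B → E; E → D → H; F → I → A; G → H → D; H → G → I; I → E → G; J → J → C.
So φ ∘ ψ in one-line form is F B J E H A D I G C.

F B J E H A D I G C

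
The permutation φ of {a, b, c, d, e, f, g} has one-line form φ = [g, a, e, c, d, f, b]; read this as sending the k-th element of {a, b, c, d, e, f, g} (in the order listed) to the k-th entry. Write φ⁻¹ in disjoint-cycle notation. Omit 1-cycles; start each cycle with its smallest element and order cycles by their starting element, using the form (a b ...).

(a b g)(c d e)

First write φ in disjoint cycles: (a g b)(c e d).
The inverse reverses every cycle; in canonical form, φ⁻¹ = (a b g)(c d e).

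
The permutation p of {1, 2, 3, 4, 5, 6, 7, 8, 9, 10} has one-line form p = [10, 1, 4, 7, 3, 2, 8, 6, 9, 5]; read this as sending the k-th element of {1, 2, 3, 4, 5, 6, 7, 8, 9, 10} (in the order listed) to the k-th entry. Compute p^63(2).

Tracing 2 → 1 → … returns to 2 after 9 steps, so 2 lies in a 9-cycle (1, 10, 5, 3, 4, 7, 8, 6, 2).
Since the cycle has length 9, p^63 acts on it the same as p^0 (63 mod 9 = 0).
So p^63(2) = 2.

2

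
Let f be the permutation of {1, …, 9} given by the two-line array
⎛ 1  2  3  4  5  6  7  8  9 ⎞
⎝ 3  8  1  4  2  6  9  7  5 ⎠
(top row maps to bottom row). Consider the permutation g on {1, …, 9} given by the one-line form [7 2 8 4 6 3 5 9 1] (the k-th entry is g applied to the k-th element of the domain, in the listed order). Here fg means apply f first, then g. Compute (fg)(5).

2

First apply f: f(5) = 2, then g(2) = 2. Thus (fg)(5) = 2.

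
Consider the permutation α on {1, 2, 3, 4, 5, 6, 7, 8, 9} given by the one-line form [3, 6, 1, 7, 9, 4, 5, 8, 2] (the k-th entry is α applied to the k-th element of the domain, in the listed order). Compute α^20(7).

9

Tracing 7 → 5 → … returns to 7 after 6 steps, so 7 lies in a 6-cycle (2, 6, 4, 7, 5, 9).
On a 6-cycle, α^6 is the identity, so α^20 = α^2 there (20 ≡ 2 mod 6).
Stepping 2 places around the cycle: 7 → 5 → 9.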